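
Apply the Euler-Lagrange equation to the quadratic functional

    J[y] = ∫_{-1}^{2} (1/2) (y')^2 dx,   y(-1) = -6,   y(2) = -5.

The Lagrangian is L = (1/2) (y')^2.
Compute ∂L/∂y = 0, ∂L/∂y' = y'.
The Euler-Lagrange equation d/dx(∂L/∂y') − ∂L/∂y = 0 reduces to
    y'' = 0.
Its general solution is
    y(x) = A x + B,
with A, B fixed by the endpoint conditions.
Applying the endpoint conditions y(-1) = -6 and y(2) = -5: solve A·-1 + B = -6 and A·2 + B = -5. Subtracting gives A(2 − -1) = -5 − -6, so A = 1/3, and B = -6 − A·-1 = -17/3. Therefore
    y(x) = (1/3) x - 17/3.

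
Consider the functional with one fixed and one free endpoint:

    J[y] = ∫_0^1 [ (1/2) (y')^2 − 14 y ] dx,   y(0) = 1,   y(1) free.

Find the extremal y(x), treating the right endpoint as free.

The Lagrangian L = (1/2) (y')^2 − 14 y gives
    ∂L/∂y = −14,   ∂L/∂y' = y'.
Euler-Lagrange: d/dx(y') − (−14) = 0, i.e. y'' + 14 = 0, so
    y(x) = −(14/2) x^2 + C1 x + C2.
Fixed left endpoint y(0) = 1 ⇒ C2 = 1.
The right endpoint x = 1 is free, so the natural (transversality) condition is ∂L/∂y' |_{x=1} = 0, i.e. y'(1) = 0.
Compute y'(x) = −14 x + C1, so y'(1) = −14 + C1 = 0 ⇒ C1 = 14.
Therefore the extremal is
    y(x) = −7 x^2 + 14 x + 1.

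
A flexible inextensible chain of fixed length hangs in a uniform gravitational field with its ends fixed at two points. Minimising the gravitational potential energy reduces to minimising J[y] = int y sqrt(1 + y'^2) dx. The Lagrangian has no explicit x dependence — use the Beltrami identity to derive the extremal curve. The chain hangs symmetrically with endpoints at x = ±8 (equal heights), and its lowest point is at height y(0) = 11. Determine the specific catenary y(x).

The Lagrangian L(y, y') = y sqrt(1 + y'^2) has no explicit x dependence, so the Beltrami identity applies:
    L − y' ∂L/∂y' = C.
Compute ∂L/∂y' = y · y' / sqrt(1 + y'^2). Then
    L − y' ∂L/∂y'
    = y sqrt(1 + y'^2) − y · y'^2 / sqrt(1 + y'^2)
    = y (1 + y'^2 − y'^2) / sqrt(1 + y'^2)
    = y / sqrt(1 + y'^2) = C.
Squaring gives y^2 = C^2 (1 + y'^2), i.e.
    y'^2 = y^2 / C^2 − 1.
Separating variables,
    dy / sqrt(y^2 − C^2) = dx / C,
and integrating gives arccosh(y / C) = (x − a)/C, so
    y(x) = C cosh((x − a)/C),
the catenary. The constants C and a are fixed by the two endpoint conditions (and, for the hanging-chain problem, the length constraint selects C).
Now fit the given data. The endpoints x = ±8 are symmetric at equal height, so the catenary is even about its minimum: a = 0 and y(x) = C cosh(x/C). The lowest point is y(0) = C cosh(0) = C, and we are told y(0) = 11, so C = 11. Therefore
    y(x) = 11 cosh(x/11),
and at the endpoints
    y(±8) = 11 cosh(8/11).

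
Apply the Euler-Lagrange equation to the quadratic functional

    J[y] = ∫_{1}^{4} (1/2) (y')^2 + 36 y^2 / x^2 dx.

The Lagrangian is L = (1/2) (y')^2 + 36 y^2 / x^2.
Compute ∂L/∂y = 72y/x^2, ∂L/∂y' = y'.
The Euler-Lagrange equation d/dx(∂L/∂y') − ∂L/∂y = 0 reduces to
    y'' − 72/x^2 · y = 0  (x > 0).
Its general solution is
    y(x) = A x^9 + B x^(-8),
with A, B fixed by the endpoint conditions.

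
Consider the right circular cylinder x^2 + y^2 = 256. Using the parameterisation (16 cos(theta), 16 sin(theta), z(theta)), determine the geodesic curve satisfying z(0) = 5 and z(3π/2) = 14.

Parameterise the cylinder of radius R = 16 as
    r(θ) = (16 cos θ, 16 sin θ, z(θ)).
The arc-length element is
    ds = sqrt(256 + (dz/dθ)^2) dθ,
so the Lagrangian is L = sqrt(256 + z'^2).
L depends on z' only, not on z or θ, so ∂L/∂z = 0 and
    ∂L/∂z' = z' / sqrt(256 + z'^2).
The Euler-Lagrange equation gives
    d/dθ( z' / sqrt(256 + z'^2) ) = 0,
so z' is constant. Integrating once:
    z(θ) = a θ + b,
a helix on the cylinder (a straight line when the cylinder is unrolled). The constants a, b are determined by the endpoint conditions.
With endpoint conditions z(0) = 5 and z(3π/2) = 14: from z(0) = b we get b = 5, and a·3π/2 + 5 = 14 gives a = 6/π, so
    z(θ) = (6/π) θ + 5.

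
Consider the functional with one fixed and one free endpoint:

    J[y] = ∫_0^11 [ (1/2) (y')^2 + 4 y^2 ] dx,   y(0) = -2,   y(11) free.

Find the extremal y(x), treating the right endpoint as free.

The Lagrangian L = (1/2) (y')^2 + 4 y^2 gives
    ∂L/∂y = 8 y,   ∂L/∂y' = y'.
Euler-Lagrange: y'' − 8 y = 0.
With k = sqrt(8), the general solution is
    y(x) = A cosh(sqrt(8) x) + B sinh(sqrt(8) x).
Fixed left endpoint y(0) = -2 ⇒ A = -2.
The right endpoint x = 11 is free, so the natural (transversality) condition is ∂L/∂y' |_{x=11} = 0, i.e. y'(11) = 0.
Compute y'(x) = A k sinh(k x) + B k cosh(k x), so
    y'(11) = A k sinh(k·11) + B k cosh(k·11) = 0
    ⇒ B = −A tanh(k·11) = 2 tanh(sqrt(8)·11).
Therefore the extremal is
    y(x) = −2 cosh(sqrt(8) x) + 2 tanh(sqrt(8)·11) sinh(sqrt(8) x).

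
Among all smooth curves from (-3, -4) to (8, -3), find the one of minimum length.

Arc-length functional: J[y] = ∫ sqrt(1 + (y')^2) dx.
Lagrangian L = sqrt(1 + (y')^2) has no explicit y dependence, so ∂L/∂y = 0 and the Euler-Lagrange equation gives
    d/dx( y' / sqrt(1 + (y')^2) ) = 0  ⇒  y' / sqrt(1 + (y')^2) = const.
Hence y' is constant, so y(x) is affine.
Fitting the endpoints (-3, -4) and (8, -3):
    slope m = ((-3) − (-4)) / (8 − (-3)) = 1/11,
    intercept c = (-4) − m·(-3) = -41/11.
Extremal: y(x) = (1/11) x - 41/11.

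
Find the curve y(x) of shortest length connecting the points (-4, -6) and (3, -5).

Arc-length functional: J[y] = ∫ sqrt(1 + (y')^2) dx.
Lagrangian L = sqrt(1 + (y')^2) has no explicit y dependence, so ∂L/∂y = 0 and the Euler-Lagrange equation gives
    d/dx( y' / sqrt(1 + (y')^2) ) = 0  ⇒  y' / sqrt(1 + (y')^2) = const.
Hence y' is constant, so y(x) is affine.
Fitting the endpoints (-4, -6) and (3, -5):
    slope m = ((-5) − (-6)) / (3 − (-4)) = 1/7,
    intercept c = (-6) − m·(-4) = -38/7.
Extremal: y(x) = (1/7) x - 38/7.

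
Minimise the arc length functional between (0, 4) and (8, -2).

Arc-length functional: J[y] = ∫ sqrt(1 + (y')^2) dx.
Lagrangian L = sqrt(1 + (y')^2) has no explicit y dependence, so ∂L/∂y = 0 and the Euler-Lagrange equation gives
    d/dx( y' / sqrt(1 + (y')^2) ) = 0  ⇒  y' / sqrt(1 + (y')^2) = const.
Hence y' is constant, so y(x) is affine.
Fitting the endpoints (0, 4) and (8, -2):
    slope m = ((-2) − 4) / (8 − 0) = -3/4,
    intercept c = 4 − m·0 = 4.
Extremal: y(x) = (-3/4) x + 4.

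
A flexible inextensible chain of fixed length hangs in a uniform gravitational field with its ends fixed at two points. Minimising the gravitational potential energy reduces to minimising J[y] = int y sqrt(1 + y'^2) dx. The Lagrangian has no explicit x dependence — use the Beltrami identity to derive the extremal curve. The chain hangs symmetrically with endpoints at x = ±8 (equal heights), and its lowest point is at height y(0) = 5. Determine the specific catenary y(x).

The Lagrangian L(y, y') = y sqrt(1 + y'^2) has no explicit x dependence, so the Beltrami identity applies:
    L − y' ∂L/∂y' = C.
Compute ∂L/∂y' = y · y' / sqrt(1 + y'^2). Then
    L − y' ∂L/∂y'
    = y sqrt(1 + y'^2) − y · y'^2 / sqrt(1 + y'^2)
    = y (1 + y'^2 − y'^2) / sqrt(1 + y'^2)
    = y / sqrt(1 + y'^2) = C.
Squaring gives y^2 = C^2 (1 + y'^2), i.e.
    y'^2 = y^2 / C^2 − 1.
Separating variables,
    dy / sqrt(y^2 − C^2) = dx / C,
and integrating gives arccosh(y / C) = (x − a)/C, so
    y(x) = C cosh((x − a)/C),
the catenary. The constants C and a are fixed by the two endpoint conditions (and, for the hanging-chain problem, the length constraint selects C).
Now fit the given data. The endpoints x = ±8 are symmetric at equal height, so the catenary is even about its minimum: a = 0 and y(x) = C cosh(x/C). The lowest point is y(0) = C cosh(0) = C, and we are told y(0) = 5, so C = 5. Therefore
    y(x) = 5 cosh(x/5),
and at the endpoints
    y(±8) = 5 cosh(8/5).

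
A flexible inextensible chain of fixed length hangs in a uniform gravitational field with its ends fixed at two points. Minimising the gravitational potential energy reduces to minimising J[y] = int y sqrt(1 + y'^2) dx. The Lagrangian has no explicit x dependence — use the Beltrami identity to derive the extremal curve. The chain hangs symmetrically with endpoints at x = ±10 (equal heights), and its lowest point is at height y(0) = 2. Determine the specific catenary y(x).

The Lagrangian L(y, y') = y sqrt(1 + y'^2) has no explicit x dependence, so the Beltrami identity applies:
    L − y' ∂L/∂y' = C.
Compute ∂L/∂y' = y · y' / sqrt(1 + y'^2). Then
    L − y' ∂L/∂y'
    = y sqrt(1 + y'^2) − y · y'^2 / sqrt(1 + y'^2)
    = y (1 + y'^2 − y'^2) / sqrt(1 + y'^2)
    = y / sqrt(1 + y'^2) = C.
Squaring gives y^2 = C^2 (1 + y'^2), i.e.
    y'^2 = y^2 / C^2 − 1.
Separating variables,
    dy / sqrt(y^2 − C^2) = dx / C,
and integrating gives arccosh(y / C) = (x − a)/C, so
    y(x) = C cosh((x − a)/C),
the catenary. The constants C and a are fixed by the two endpoint conditions (and, for the hanging-chain problem, the length constraint selects C).
Now fit the given data. The endpoints x = ±10 are symmetric at equal height, so the catenary is even about its minimum: a = 0 and y(x) = C cosh(x/C). The lowest point is y(0) = C cosh(0) = C, and we are told y(0) = 2, so C = 2. Therefore
    y(x) = 2 cosh(x/2),
and at the endpoints
    y(±10) = 2 cosh(10/2).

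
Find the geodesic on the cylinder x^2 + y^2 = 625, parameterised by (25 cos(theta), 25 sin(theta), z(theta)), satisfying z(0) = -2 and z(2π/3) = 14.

Parameterise the cylinder of radius R = 25 as
    r(θ) = (25 cos θ, 25 sin θ, z(θ)).
The arc-length element is
    ds = sqrt(625 + (dz/dθ)^2) dθ,
so the Lagrangian is L = sqrt(625 + z'^2).
L depends on z' only, not on z or θ, so ∂L/∂z = 0 and
    ∂L/∂z' = z' / sqrt(625 + z'^2).
The Euler-Lagrange equation gives
    d/dθ( z' / sqrt(625 + z'^2) ) = 0,
so z' is constant. Integrating once:
    z(θ) = a θ + b,
a helix on the cylinder (a straight line when the cylinder is unrolled). The constants a, b are determined by the endpoint conditions.
With endpoint conditions z(0) = -2 and z(2π/3) = 14: from z(0) = b we get b = -2, and a·2π/3 + -2 = 14 gives a = 24/π, so
    z(θ) = (24/π) θ − 2.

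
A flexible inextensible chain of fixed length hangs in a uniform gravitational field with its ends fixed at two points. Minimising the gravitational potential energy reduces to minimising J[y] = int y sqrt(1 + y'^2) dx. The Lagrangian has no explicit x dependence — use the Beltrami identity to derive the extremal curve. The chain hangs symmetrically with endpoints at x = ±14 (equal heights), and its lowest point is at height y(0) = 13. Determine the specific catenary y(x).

The Lagrangian L(y, y') = y sqrt(1 + y'^2) has no explicit x dependence, so the Beltrami identity applies:
    L − y' ∂L/∂y' = C.
Compute ∂L/∂y' = y · y' / sqrt(1 + y'^2). Then
    L − y' ∂L/∂y'
    = y sqrt(1 + y'^2) − y · y'^2 / sqrt(1 + y'^2)
    = y (1 + y'^2 − y'^2) / sqrt(1 + y'^2)
    = y / sqrt(1 + y'^2) = C.
Squaring gives y^2 = C^2 (1 + y'^2), i.e.
    y'^2 = y^2 / C^2 − 1.
Separating variables,
    dy / sqrt(y^2 − C^2) = dx / C,
and integrating gives arccosh(y / C) = (x − a)/C, so
    y(x) = C cosh((x − a)/C),
the catenary. The constants C and a are fixed by the two endpoint conditions (and, for the hanging-chain problem, the length constraint selects C).
Now fit the given data. The endpoints x = ±14 are symmetric at equal height, so the catenary is even about its minimum: a = 0 and y(x) = C cosh(x/C). The lowest point is y(0) = C cosh(0) = C, and we are told y(0) = 13, so C = 13. Therefore
    y(x) = 13 cosh(x/13),
and at the endpoints
    y(±14) = 13 cosh(14/13).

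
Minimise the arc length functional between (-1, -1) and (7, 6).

Arc-length functional: J[y] = ∫ sqrt(1 + (y')^2) dx.
Lagrangian L = sqrt(1 + (y')^2) has no explicit y dependence, so ∂L/∂y = 0 and the Euler-Lagrange equation gives
    d/dx( y' / sqrt(1 + (y')^2) ) = 0  ⇒  y' / sqrt(1 + (y')^2) = const.
Hence y' is constant, so y(x) is affine.
Fitting the endpoints (-1, -1) and (7, 6):
    slope m = (6 − (-1)) / (7 − (-1)) = 7/8,
    intercept c = (-1) − m·(-1) = -1/8.
Extremal: y(x) = (7/8) x - 1/8.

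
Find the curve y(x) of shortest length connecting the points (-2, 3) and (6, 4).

Arc-length functional: J[y] = ∫ sqrt(1 + (y')^2) dx.
Lagrangian L = sqrt(1 + (y')^2) has no explicit y dependence, so ∂L/∂y = 0 and the Euler-Lagrange equation gives
    d/dx( y' / sqrt(1 + (y')^2) ) = 0  ⇒  y' / sqrt(1 + (y')^2) = const.
Hence y' is constant, so y(x) is affine.
Fitting the endpoints (-2, 3) and (6, 4):
    slope m = (4 − 3) / (6 − (-2)) = 1/8,
    intercept c = 3 − m·(-2) = 13/4.
Extremal: y(x) = (1/8) x + 13/4.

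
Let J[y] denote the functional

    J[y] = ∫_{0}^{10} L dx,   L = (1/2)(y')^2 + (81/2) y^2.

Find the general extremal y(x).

The Lagrangian is L = (1/2)(y')^2 + (81/2) y^2.
∂L/∂y = 81y.
∂L/∂y' = y'.
The Euler-Lagrange equation d/dx(∂L/∂y') − ∂L/∂y = 0 becomes:
    y'' - 81 y = 0
General solution: y(x) = A e^(9x) + B e^(-9x), where A and B are arbitrary constants fixed by the endpoint conditions.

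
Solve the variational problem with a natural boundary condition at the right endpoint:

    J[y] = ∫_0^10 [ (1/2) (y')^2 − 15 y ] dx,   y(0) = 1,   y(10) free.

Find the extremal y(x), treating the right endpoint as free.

The Lagrangian L = (1/2) (y')^2 − 15 y gives
    ∂L/∂y = −15,   ∂L/∂y' = y'.
Euler-Lagrange: d/dx(y') − (−15) = 0, i.e. y'' + 15 = 0, so
    y(x) = −(15/2) x^2 + C1 x + C2.
Fixed left endpoint y(0) = 1 ⇒ C2 = 1.
The right endpoint x = 10 is free, so the natural (transversality) condition is ∂L/∂y' |_{x=10} = 0, i.e. y'(10) = 0.
Compute y'(x) = −15 x + C1, so y'(10) = −150 + C1 = 0 ⇒ C1 = 150.
Therefore the extremal is
    y(x) = −(15/2) x^2 + 150 x + 1.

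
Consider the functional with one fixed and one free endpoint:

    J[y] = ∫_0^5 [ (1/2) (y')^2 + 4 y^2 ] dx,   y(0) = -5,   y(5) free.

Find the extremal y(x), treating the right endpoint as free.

The Lagrangian L = (1/2) (y')^2 + 4 y^2 gives
    ∂L/∂y = 8 y,   ∂L/∂y' = y'.
Euler-Lagrange: y'' − 8 y = 0.
With k = sqrt(8), the general solution is
    y(x) = A cosh(sqrt(8) x) + B sinh(sqrt(8) x).
Fixed left endpoint y(0) = -5 ⇒ A = -5.
The right endpoint x = 5 is free, so the natural (transversality) condition is ∂L/∂y' |_{x=5} = 0, i.e. y'(5) = 0.
Compute y'(x) = A k sinh(k x) + B k cosh(k x), so
    y'(5) = A k sinh(k·5) + B k cosh(k·5) = 0
    ⇒ B = −A tanh(k·5) = 5 tanh(sqrt(8)·5).
Therefore the extremal is
    y(x) = −5 cosh(sqrt(8) x) + 5 tanh(sqrt(8)·5) sinh(sqrt(8) x).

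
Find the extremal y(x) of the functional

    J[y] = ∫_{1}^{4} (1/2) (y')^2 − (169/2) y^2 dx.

The Lagrangian is L = (1/2) (y')^2 − (169/2) y^2.
Compute ∂L/∂y = -169y, ∂L/∂y' = y'.
The Euler-Lagrange equation d/dx(∂L/∂y') − ∂L/∂y = 0 reduces to
    y'' + 169 y = 0.
Its general solution is
    y(x) = A sin(13x) + B cos(13x),
with A, B fixed by the endpoint conditions.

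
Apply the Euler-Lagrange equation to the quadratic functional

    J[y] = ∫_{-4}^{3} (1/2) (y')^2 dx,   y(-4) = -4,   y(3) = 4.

The Lagrangian is L = (1/2) (y')^2.
Compute ∂L/∂y = 0, ∂L/∂y' = y'.
The Euler-Lagrange equation d/dx(∂L/∂y') − ∂L/∂y = 0 reduces to
    y'' = 0.
Its general solution is
    y(x) = A x + B,
with A, B fixed by the endpoint conditions.
Applying the endpoint conditions y(-4) = -4 and y(3) = 4: solve A·-4 + B = -4 and A·3 + B = 4. Subtracting gives A(3 − -4) = 4 − -4, so A = 8/7, and B = -4 − A·-4 = 4/7. Therefore
    y(x) = (8/7) x + 4/7.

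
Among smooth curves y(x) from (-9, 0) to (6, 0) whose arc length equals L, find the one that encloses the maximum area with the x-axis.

Set up the augmented Lagrangian using a multiplier λ for the length constraint:
    F(y, y') = y − λ sqrt(1 + y'^2).
F has no explicit x dependence, so the Beltrami identity yields a first integral
    F − y' ∂F/∂y' = C.
Compute ∂F/∂y' = −λ y' / sqrt(1 + y'^2). Then
    y − λ sqrt(1 + y'^2) + λ y'^2 / sqrt(1 + y'^2) = C
    ⇒  y − λ / sqrt(1 + y'^2) = C.
Solving for y' and integrating gives
    (x − a)^2 + (y − b)^2 = λ^2,
a circular arc of radius λ. The constants a, b are determined by the endpoint conditions y(-9) = y(6) = 0, and λ is fixed implicitly by the length constraint
    ∫_{-9}^{6} sqrt(1 + y'^2) dx = L.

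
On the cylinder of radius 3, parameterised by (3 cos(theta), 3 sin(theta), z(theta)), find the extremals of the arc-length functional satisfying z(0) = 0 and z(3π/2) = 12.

Parameterise the cylinder of radius R = 3 as
    r(θ) = (3 cos θ, 3 sin θ, z(θ)).
The arc-length element is
    ds = sqrt(9 + (dz/dθ)^2) dθ,
so the Lagrangian is L = sqrt(9 + z'^2).
L depends on z' only, not on z or θ, so ∂L/∂z = 0 and
    ∂L/∂z' = z' / sqrt(9 + z'^2).
The Euler-Lagrange equation gives
    d/dθ( z' / sqrt(9 + z'^2) ) = 0,
so z' is constant. Integrating once:
    z(θ) = a θ + b,
a helix on the cylinder (a straight line when the cylinder is unrolled). The constants a, b are determined by the endpoint conditions.
With endpoint conditions z(0) = 0 and z(3π/2) = 12: from z(0) = b we get b = 0, and a·3π/2 + 0 = 12 gives a = 8/π, so
    z(θ) = (8/π) θ.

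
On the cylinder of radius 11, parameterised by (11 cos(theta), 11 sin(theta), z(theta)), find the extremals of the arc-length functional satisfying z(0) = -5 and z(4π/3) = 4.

Parameterise the cylinder of radius R = 11 as
    r(θ) = (11 cos θ, 11 sin θ, z(θ)).
The arc-length element is
    ds = sqrt(121 + (dz/dθ)^2) dθ,
so the Lagrangian is L = sqrt(121 + z'^2).
L depends on z' only, not on z or θ, so ∂L/∂z = 0 and
    ∂L/∂z' = z' / sqrt(121 + z'^2).
The Euler-Lagrange equation gives
    d/dθ( z' / sqrt(121 + z'^2) ) = 0,
so z' is constant. Integrating once:
    z(θ) = a θ + b,
a helix on the cylinder (a straight line when the cylinder is unrolled). The constants a, b are determined by the endpoint conditions.
With endpoint conditions z(0) = -5 and z(4π/3) = 4: from z(0) = b we get b = -5, and a·4π/3 + -5 = 4 gives a = 27/(4π), so
    z(θ) = (27/(4π)) θ − 5.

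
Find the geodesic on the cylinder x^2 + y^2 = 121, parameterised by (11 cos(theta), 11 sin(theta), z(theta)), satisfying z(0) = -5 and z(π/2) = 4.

Parameterise the cylinder of radius R = 11 as
    r(θ) = (11 cos θ, 11 sin θ, z(θ)).
The arc-length element is
    ds = sqrt(121 + (dz/dθ)^2) dθ,
so the Lagrangian is L = sqrt(121 + z'^2).
L depends on z' only, not on z or θ, so ∂L/∂z = 0 and
    ∂L/∂z' = z' / sqrt(121 + z'^2).
The Euler-Lagrange equation gives
    d/dθ( z' / sqrt(121 + z'^2) ) = 0,
so z' is constant. Integrating once:
    z(θ) = a θ + b,
a helix on the cylinder (a straight line when the cylinder is unrolled). The constants a, b are determined by the endpoint conditions.
With endpoint conditions z(0) = -5 and z(π/2) = 4: from z(0) = b we get b = -5, and a·π/2 + -5 = 4 gives a = 18/π, so
    z(θ) = (18/π) θ − 5.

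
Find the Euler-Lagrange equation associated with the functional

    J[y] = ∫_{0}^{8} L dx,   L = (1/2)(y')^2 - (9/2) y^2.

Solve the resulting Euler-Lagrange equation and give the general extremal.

The Lagrangian is L = (1/2)(y')^2 - (9/2) y^2.
∂L/∂y = -9y.
∂L/∂y' = y'.
The Euler-Lagrange equation d/dx(∂L/∂y') − ∂L/∂y = 0 becomes:
    y'' + 9 y = 0
General solution: y(x) = A sin(3x) + B cos(3x), where A and B are arbitrary constants fixed by the endpoint conditions.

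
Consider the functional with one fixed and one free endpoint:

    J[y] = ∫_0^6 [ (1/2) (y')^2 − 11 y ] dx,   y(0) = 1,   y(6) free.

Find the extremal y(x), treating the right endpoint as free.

The Lagrangian L = (1/2) (y')^2 − 11 y gives
    ∂L/∂y = −11,   ∂L/∂y' = y'.
Euler-Lagrange: d/dx(y') − (−11) = 0, i.e. y'' + 11 = 0, so
    y(x) = −(11/2) x^2 + C1 x + C2.
Fixed left endpoint y(0) = 1 ⇒ C2 = 1.
The right endpoint x = 6 is free, so the natural (transversality) condition is ∂L/∂y' |_{x=6} = 0, i.e. y'(6) = 0.
Compute y'(x) = −11 x + C1, so y'(6) = −66 + C1 = 0 ⇒ C1 = 66.
Therefore the extremal is
    y(x) = −(11/2) x^2 + 66 x + 1.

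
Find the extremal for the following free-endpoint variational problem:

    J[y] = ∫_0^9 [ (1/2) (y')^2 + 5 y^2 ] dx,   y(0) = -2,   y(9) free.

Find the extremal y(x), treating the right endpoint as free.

The Lagrangian L = (1/2) (y')^2 + 5 y^2 gives
    ∂L/∂y = 10 y,   ∂L/∂y' = y'.
Euler-Lagrange: y'' − 10 y = 0.
With k = sqrt(10), the general solution is
    y(x) = A cosh(sqrt(10) x) + B sinh(sqrt(10) x).
Fixed left endpoint y(0) = -2 ⇒ A = -2.
The right endpoint x = 9 is free, so the natural (transversality) condition is ∂L/∂y' |_{x=9} = 0, i.e. y'(9) = 0.
Compute y'(x) = A k sinh(k x) + B k cosh(k x), so
    y'(9) = A k sinh(k·9) + B k cosh(k·9) = 0
    ⇒ B = −A tanh(k·9) = 2 tanh(sqrt(10)·9).
Therefore the extremal is
    y(x) = −2 cosh(sqrt(10) x) + 2 tanh(sqrt(10)·9) sinh(sqrt(10) x).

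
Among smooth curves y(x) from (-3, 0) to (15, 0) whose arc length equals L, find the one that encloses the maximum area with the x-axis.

Set up the augmented Lagrangian using a multiplier λ for the length constraint:
    F(y, y') = y − λ sqrt(1 + y'^2).
F has no explicit x dependence, so the Beltrami identity yields a first integral
    F − y' ∂F/∂y' = C.
Compute ∂F/∂y' = −λ y' / sqrt(1 + y'^2). Then
    y − λ sqrt(1 + y'^2) + λ y'^2 / sqrt(1 + y'^2) = C
    ⇒  y − λ / sqrt(1 + y'^2) = C.
Solving for y' and integrating gives
    (x − a)^2 + (y − b)^2 = λ^2,
a circular arc of radius λ. The constants a, b are determined by the endpoint conditions y(-3) = y(15) = 0, and λ is fixed implicitly by the length constraint
    ∫_{-3}^{15} sqrt(1 + y'^2) dx = L.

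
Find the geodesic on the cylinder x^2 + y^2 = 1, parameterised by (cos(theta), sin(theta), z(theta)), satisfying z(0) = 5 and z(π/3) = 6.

Parameterise the cylinder of radius R = 1 as
    r(θ) = (cos θ, sin θ, z(θ)).
The arc-length element is
    ds = sqrt(1 + (dz/dθ)^2) dθ,
so the Lagrangian is L = sqrt(1 + z'^2).
L depends on z' only, not on z or θ, so ∂L/∂z = 0 and
    ∂L/∂z' = z' / sqrt(1 + z'^2).
The Euler-Lagrange equation gives
    d/dθ( z' / sqrt(1 + z'^2) ) = 0,
so z' is constant. Integrating once:
    z(θ) = a θ + b,
a helix on the cylinder (a straight line when the cylinder is unrolled). The constants a, b are determined by the endpoint conditions.
With endpoint conditions z(0) = 5 and z(π/3) = 6: from z(0) = b we get b = 5, and a·π/3 + 5 = 6 gives a = 3/π, so
    z(θ) = (3/π) θ + 5.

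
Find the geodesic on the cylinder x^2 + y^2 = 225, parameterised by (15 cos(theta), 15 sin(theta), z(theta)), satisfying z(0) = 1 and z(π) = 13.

Parameterise the cylinder of radius R = 15 as
    r(θ) = (15 cos θ, 15 sin θ, z(θ)).
The arc-length element is
    ds = sqrt(225 + (dz/dθ)^2) dθ,
so the Lagrangian is L = sqrt(225 + z'^2).
L depends on z' only, not on z or θ, so ∂L/∂z = 0 and
    ∂L/∂z' = z' / sqrt(225 + z'^2).
The Euler-Lagrange equation gives
    d/dθ( z' / sqrt(225 + z'^2) ) = 0,
so z' is constant. Integrating once:
    z(θ) = a θ + b,
a helix on the cylinder (a straight line when the cylinder is unrolled). The constants a, b are determined by the endpoint conditions.
With endpoint conditions z(0) = 1 and z(π) = 13: from z(0) = b we get b = 1, and a·π + 1 = 13 gives a = 12/π, so
    z(θ) = (12/π) θ + 1.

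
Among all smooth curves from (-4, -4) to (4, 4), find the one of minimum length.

Arc-length functional: J[y] = ∫ sqrt(1 + (y')^2) dx.
Lagrangian L = sqrt(1 + (y')^2) has no explicit y dependence, so ∂L/∂y = 0 and the Euler-Lagrange equation gives
    d/dx( y' / sqrt(1 + (y')^2) ) = 0  ⇒  y' / sqrt(1 + (y')^2) = const.
Hence y' is constant, so y(x) is affine.
Fitting the endpoints (-4, -4) and (4, 4):
    slope m = (4 − (-4)) / (4 − (-4)) = 1,
    intercept c = (-4) − m·(-4) = 0.
Extremal: y(x) = x.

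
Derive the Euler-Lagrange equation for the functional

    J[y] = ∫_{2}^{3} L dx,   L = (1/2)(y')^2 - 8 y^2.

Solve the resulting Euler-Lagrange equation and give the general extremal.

The Lagrangian is L = (1/2)(y')^2 - 8 y^2.
∂L/∂y = -16y.
∂L/∂y' = y'.
The Euler-Lagrange equation d/dx(∂L/∂y') − ∂L/∂y = 0 becomes:
    y'' + 16 y = 0
General solution: y(x) = A sin(4x) + B cos(4x), where A and B are arbitrary constants fixed by the endpoint conditions.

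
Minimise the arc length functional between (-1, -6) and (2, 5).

Arc-length functional: J[y] = ∫ sqrt(1 + (y')^2) dx.
Lagrangian L = sqrt(1 + (y')^2) has no explicit y dependence, so ∂L/∂y = 0 and the Euler-Lagrange equation gives
    d/dx( y' / sqrt(1 + (y')^2) ) = 0  ⇒  y' / sqrt(1 + (y')^2) = const.
Hence y' is constant, so y(x) is affine.
Fitting the endpoints (-1, -6) and (2, 5):
    slope m = (5 − (-6)) / (2 − (-1)) = 11/3,
    intercept c = (-6) − m·(-1) = -7/3.
Extremal: y(x) = (11/3) x - 7/3.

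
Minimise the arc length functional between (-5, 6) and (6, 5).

Arc-length functional: J[y] = ∫ sqrt(1 + (y')^2) dx.
Lagrangian L = sqrt(1 + (y')^2) has no explicit y dependence, so ∂L/∂y = 0 and the Euler-Lagrange equation gives
    d/dx( y' / sqrt(1 + (y')^2) ) = 0  ⇒  y' / sqrt(1 + (y')^2) = const.
Hence y' is constant, so y(x) is affine.
Fitting the endpoints (-5, 6) and (6, 5):
    slope m = (5 − 6) / (6 − (-5)) = -1/11,
    intercept c = 6 − m·(-5) = 61/11.
Extremal: y(x) = (-1/11) x + 61/11.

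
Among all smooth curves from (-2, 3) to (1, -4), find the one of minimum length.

Arc-length functional: J[y] = ∫ sqrt(1 + (y')^2) dx.
Lagrangian L = sqrt(1 + (y')^2) has no explicit y dependence, so ∂L/∂y = 0 and the Euler-Lagrange equation gives
    d/dx( y' / sqrt(1 + (y')^2) ) = 0  ⇒  y' / sqrt(1 + (y')^2) = const.
Hence y' is constant, so y(x) is affine.
Fitting the endpoints (-2, 3) and (1, -4):
    slope m = ((-4) − 3) / (1 − (-2)) = -7/3,
    intercept c = 3 − m·(-2) = -5/3.
Extremal: y(x) = (-7/3) x - 5/3.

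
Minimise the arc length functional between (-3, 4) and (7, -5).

Arc-length functional: J[y] = ∫ sqrt(1 + (y')^2) dx.
Lagrangian L = sqrt(1 + (y')^2) has no explicit y dependence, so ∂L/∂y = 0 and the Euler-Lagrange equation gives
    d/dx( y' / sqrt(1 + (y')^2) ) = 0  ⇒  y' / sqrt(1 + (y')^2) = const.
Hence y' is constant, so y(x) is affine.
Fitting the endpoints (-3, 4) and (7, -5):
    slope m = ((-5) − 4) / (7 − (-3)) = -9/10,
    intercept c = 4 − m·(-3) = 13/10.
Extremal: y(x) = (-9/10) x + 13/10.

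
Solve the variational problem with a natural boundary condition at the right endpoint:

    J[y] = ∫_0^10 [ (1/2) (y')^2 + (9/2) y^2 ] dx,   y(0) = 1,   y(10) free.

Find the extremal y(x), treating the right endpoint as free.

The Lagrangian L = (1/2) (y')^2 + (9/2) y^2 gives
    ∂L/∂y = 9 y,   ∂L/∂y' = y'.
Euler-Lagrange: y'' − 9 y = 0.
With k = 3, the general solution is
    y(x) = A cosh(3 x) + B sinh(3 x).
Fixed left endpoint y(0) = 1 ⇒ A = 1.
The right endpoint x = 10 is free, so the natural (transversality) condition is ∂L/∂y' |_{x=10} = 0, i.e. y'(10) = 0.
Compute y'(x) = A k sinh(k x) + B k cosh(k x), so
    y'(10) = A k sinh(k·10) + B k cosh(k·10) = 0
    ⇒ B = −A tanh(k·10) = − tanh(3·10).
Therefore the extremal is
    y(x) = cosh(3 x) − tanh(3·10) sinh(3 x).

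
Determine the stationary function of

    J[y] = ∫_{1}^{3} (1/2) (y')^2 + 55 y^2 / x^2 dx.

The Lagrangian is L = (1/2) (y')^2 + 55 y^2 / x^2.
Compute ∂L/∂y = 110y/x^2, ∂L/∂y' = y'.
The Euler-Lagrange equation d/dx(∂L/∂y') − ∂L/∂y = 0 reduces to
    y'' − 110/x^2 · y = 0  (x > 0).
Its general solution is
    y(x) = A x^11 + B x^(-10),
with A, B fixed by the endpoint conditions.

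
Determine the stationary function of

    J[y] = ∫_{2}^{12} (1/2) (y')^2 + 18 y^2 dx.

The Lagrangian is L = (1/2) (y')^2 + 18 y^2.
Compute ∂L/∂y = 36y, ∂L/∂y' = y'.
The Euler-Lagrange equation d/dx(∂L/∂y') − ∂L/∂y = 0 reduces to
    y'' − 36 y = 0.
Its general solution is
    y(x) = A e^(6x) + B e^(−6x),
with A, B fixed by the endpoint conditions.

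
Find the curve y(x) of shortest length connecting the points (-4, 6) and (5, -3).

Arc-length functional: J[y] = ∫ sqrt(1 + (y')^2) dx.
Lagrangian L = sqrt(1 + (y')^2) has no explicit y dependence, so ∂L/∂y = 0 and the Euler-Lagrange equation gives
    d/dx( y' / sqrt(1 + (y')^2) ) = 0  ⇒  y' / sqrt(1 + (y')^2) = const.
Hence y' is constant, so y(x) is affine.
Fitting the endpoints (-4, 6) and (5, -3):
    slope m = ((-3) − 6) / (5 − (-4)) = -1,
    intercept c = 6 − m·(-4) = 2.
Extremal: y(x) = -x + 2.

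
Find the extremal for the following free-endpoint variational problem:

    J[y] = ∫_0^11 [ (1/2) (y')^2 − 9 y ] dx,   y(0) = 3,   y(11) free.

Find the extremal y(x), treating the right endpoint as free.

The Lagrangian L = (1/2) (y')^2 − 9 y gives
    ∂L/∂y = −9,   ∂L/∂y' = y'.
Euler-Lagrange: d/dx(y') − (−9) = 0, i.e. y'' + 9 = 0, so
    y(x) = −(9/2) x^2 + C1 x + C2.
Fixed left endpoint y(0) = 3 ⇒ C2 = 3.
The right endpoint x = 11 is free, so the natural (transversality) condition is ∂L/∂y' |_{x=11} = 0, i.e. y'(11) = 0.
Compute y'(x) = −9 x + C1, so y'(11) = −99 + C1 = 0 ⇒ C1 = 99.
Therefore the extremal is
    y(x) = −(9/2) x^2 + 99 x + 3.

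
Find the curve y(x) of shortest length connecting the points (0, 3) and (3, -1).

Arc-length functional: J[y] = ∫ sqrt(1 + (y')^2) dx.
Lagrangian L = sqrt(1 + (y')^2) has no explicit y dependence, so ∂L/∂y = 0 and the Euler-Lagrange equation gives
    d/dx( y' / sqrt(1 + (y')^2) ) = 0  ⇒  y' / sqrt(1 + (y')^2) = const.
Hence y' is constant, so y(x) is affine.
Fitting the endpoints (0, 3) and (3, -1):
    slope m = ((-1) − 3) / (3 − 0) = -4/3,
    intercept c = 3 − m·0 = 3.
Extremal: y(x) = (-4/3) x + 3.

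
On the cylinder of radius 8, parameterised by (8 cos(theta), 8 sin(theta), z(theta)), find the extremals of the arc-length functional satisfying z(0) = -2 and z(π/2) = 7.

Parameterise the cylinder of radius R = 8 as
    r(θ) = (8 cos θ, 8 sin θ, z(θ)).
The arc-length element is
    ds = sqrt(64 + (dz/dθ)^2) dθ,
so the Lagrangian is L = sqrt(64 + z'^2).
L depends on z' only, not on z or θ, so ∂L/∂z = 0 and
    ∂L/∂z' = z' / sqrt(64 + z'^2).
The Euler-Lagrange equation gives
    d/dθ( z' / sqrt(64 + z'^2) ) = 0,
so z' is constant. Integrating once:
    z(θ) = a θ + b,
a helix on the cylinder (a straight line when the cylinder is unrolled). The constants a, b are determined by the endpoint conditions.
With endpoint conditions z(0) = -2 and z(π/2) = 7: from z(0) = b we get b = -2, and a·π/2 + -2 = 7 gives a = 18/π, so
    z(θ) = (18/π) θ − 2.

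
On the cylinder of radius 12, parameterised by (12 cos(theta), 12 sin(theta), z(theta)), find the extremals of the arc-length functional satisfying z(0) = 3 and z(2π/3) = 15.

Parameterise the cylinder of radius R = 12 as
    r(θ) = (12 cos θ, 12 sin θ, z(θ)).
The arc-length element is
    ds = sqrt(144 + (dz/dθ)^2) dθ,
so the Lagrangian is L = sqrt(144 + z'^2).
L depends on z' only, not on z or θ, so ∂L/∂z = 0 and
    ∂L/∂z' = z' / sqrt(144 + z'^2).
The Euler-Lagrange equation gives
    d/dθ( z' / sqrt(144 + z'^2) ) = 0,
so z' is constant. Integrating once:
    z(θ) = a θ + b,
a helix on the cylinder (a straight line when the cylinder is unrolled). The constants a, b are determined by the endpoint conditions.
With endpoint conditions z(0) = 3 and z(2π/3) = 15: from z(0) = b we get b = 3, and a·2π/3 + 3 = 15 gives a = 18/π, so
    z(θ) = (18/π) θ + 3.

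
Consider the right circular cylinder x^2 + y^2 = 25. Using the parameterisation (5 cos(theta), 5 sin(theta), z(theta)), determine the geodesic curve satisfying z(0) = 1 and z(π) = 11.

Parameterise the cylinder of radius R = 5 as
    r(θ) = (5 cos θ, 5 sin θ, z(θ)).
The arc-length element is
    ds = sqrt(25 + (dz/dθ)^2) dθ,
so the Lagrangian is L = sqrt(25 + z'^2).
L depends on z' only, not on z or θ, so ∂L/∂z = 0 and
    ∂L/∂z' = z' / sqrt(25 + z'^2).
The Euler-Lagrange equation gives
    d/dθ( z' / sqrt(25 + z'^2) ) = 0,
so z' is constant. Integrating once:
    z(θ) = a θ + b,
a helix on the cylinder (a straight line when the cylinder is unrolled). The constants a, b are determined by the endpoint conditions.
With endpoint conditions z(0) = 1 and z(π) = 11: from z(0) = b we get b = 1, and a·π + 1 = 11 gives a = 10/π, so
    z(θ) = (10/π) θ + 1.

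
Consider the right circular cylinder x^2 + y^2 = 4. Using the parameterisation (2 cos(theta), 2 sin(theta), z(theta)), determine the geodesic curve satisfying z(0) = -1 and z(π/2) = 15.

Parameterise the cylinder of radius R = 2 as
    r(θ) = (2 cos θ, 2 sin θ, z(θ)).
The arc-length element is
    ds = sqrt(4 + (dz/dθ)^2) dθ,
so the Lagrangian is L = sqrt(4 + z'^2).
L depends on z' only, not on z or θ, so ∂L/∂z = 0 and
    ∂L/∂z' = z' / sqrt(4 + z'^2).
The Euler-Lagrange equation gives
    d/dθ( z' / sqrt(4 + z'^2) ) = 0,
so z' is constant. Integrating once:
    z(θ) = a θ + b,
a helix on the cylinder (a straight line when the cylinder is unrolled). The constants a, b are determined by the endpoint conditions.
With endpoint conditions z(0) = -1 and z(π/2) = 15: from z(0) = b we get b = -1, and a·π/2 + -1 = 15 gives a = 32/π, so
    z(θ) = (32/π) θ − 1.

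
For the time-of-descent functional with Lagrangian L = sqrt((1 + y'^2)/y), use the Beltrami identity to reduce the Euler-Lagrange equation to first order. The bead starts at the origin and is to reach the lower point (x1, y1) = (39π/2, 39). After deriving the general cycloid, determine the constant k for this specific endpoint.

The Lagrangian L = sqrt((1 + y'^2) / y) has no explicit x dependence, so the Beltrami identity applies:
    L − y' ∂L/∂y' = C.
Compute ∂L/∂y' = y' / sqrt(y (1 + y'^2)).
Substitute:
    sqrt((1 + y'^2)/y) − y'·y' / sqrt(y (1 + y'^2))
    = (1 + y'^2) / sqrt(y (1 + y'^2)) − y'^2 / sqrt(y (1 + y'^2))
    = 1 / sqrt(y (1 + y'^2)) = C.
Squaring and rearranging gives the first integral
    y (1 + y'^2) = 1/C^2 =: k   (constant).
Solving this first-order ODE by the substitution
    y = (k/2)(1 − cos θ)
yields the cycloid parameterisation
    x(θ) = (k/2)(θ − sin θ),   y(θ) = (k/2)(1 − cos θ).
The constant k is fixed by the endpoint condition.
Now fit the given lower endpoint (x1, y1) = (39π/2, 39). At the bottom of the first arch (θ = π), the parametric equations give
    y(π) = (k/2)(1 − cos π) = k,
    x(π) = (k/2)(π − sin π) = kπ/2.
Matching y(π) = 39 gives k = 39, consistent with x(π) = 39π/2. Therefore the specific cycloid is
    x(θ) = (39/2)(θ − sin θ),   y(θ) = (39/2)(1 − cos θ).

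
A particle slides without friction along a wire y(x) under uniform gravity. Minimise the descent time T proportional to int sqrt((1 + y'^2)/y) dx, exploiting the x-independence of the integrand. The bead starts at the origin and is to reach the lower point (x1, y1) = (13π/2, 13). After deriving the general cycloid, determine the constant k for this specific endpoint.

The Lagrangian L = sqrt((1 + y'^2) / y) has no explicit x dependence, so the Beltrami identity applies:
    L − y' ∂L/∂y' = C.
Compute ∂L/∂y' = y' / sqrt(y (1 + y'^2)).
Substitute:
    sqrt((1 + y'^2)/y) − y'·y' / sqrt(y (1 + y'^2))
    = (1 + y'^2) / sqrt(y (1 + y'^2)) − y'^2 / sqrt(y (1 + y'^2))
    = 1 / sqrt(y (1 + y'^2)) = C.
Squaring and rearranging gives the first integral
    y (1 + y'^2) = 1/C^2 =: k   (constant).
Solving this first-order ODE by the substitution
    y = (k/2)(1 − cos θ)
yields the cycloid parameterisation
    x(θ) = (k/2)(θ − sin θ),   y(θ) = (k/2)(1 − cos θ).
The constant k is fixed by the endpoint condition.
Now fit the given lower endpoint (x1, y1) = (13π/2, 13). At the bottom of the first arch (θ = π), the parametric equations give
    y(π) = (k/2)(1 − cos π) = k,
    x(π) = (k/2)(π − sin π) = kπ/2.
Matching y(π) = 13 gives k = 13, consistent with x(π) = 13π/2. Therefore the specific cycloid is
    x(θ) = (13/2)(θ − sin θ),   y(θ) = (13/2)(1 − cos θ).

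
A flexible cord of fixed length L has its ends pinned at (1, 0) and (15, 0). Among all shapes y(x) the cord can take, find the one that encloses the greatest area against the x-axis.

Set up the augmented Lagrangian using a multiplier λ for the length constraint:
    F(y, y') = y − λ sqrt(1 + y'^2).
F has no explicit x dependence, so the Beltrami identity yields a first integral
    F − y' ∂F/∂y' = C.
Compute ∂F/∂y' = −λ y' / sqrt(1 + y'^2). Then
    y − λ sqrt(1 + y'^2) + λ y'^2 / sqrt(1 + y'^2) = C
    ⇒  y − λ / sqrt(1 + y'^2) = C.
Solving for y' and integrating gives
    (x − a)^2 + (y − b)^2 = λ^2,
a circular arc of radius λ. The constants a, b are determined by the endpoint conditions y(1) = y(15) = 0, and λ is fixed implicitly by the length constraint
    ∫_{1}^{15} sqrt(1 + y'^2) dx = L.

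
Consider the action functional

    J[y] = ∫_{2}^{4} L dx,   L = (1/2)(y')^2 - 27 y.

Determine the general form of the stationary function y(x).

The Lagrangian is L = (1/2)(y')^2 - 27 y.
∂L/∂y = -27.
∂L/∂y' = y'.
The Euler-Lagrange equation d/dx(∂L/∂y') − ∂L/∂y = 0 becomes:
    y'' + 27 = 0
General solution: y(x) = -(27/2) x^2 + A x + B, where A and B are arbitrary constants fixed by the endpoint conditions.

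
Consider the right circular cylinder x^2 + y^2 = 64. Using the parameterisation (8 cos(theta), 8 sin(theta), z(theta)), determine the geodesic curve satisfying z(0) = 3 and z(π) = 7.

Parameterise the cylinder of radius R = 8 as
    r(θ) = (8 cos θ, 8 sin θ, z(θ)).
The arc-length element is
    ds = sqrt(64 + (dz/dθ)^2) dθ,
so the Lagrangian is L = sqrt(64 + z'^2).
L depends on z' only, not on z or θ, so ∂L/∂z = 0 and
    ∂L/∂z' = z' / sqrt(64 + z'^2).
The Euler-Lagrange equation gives
    d/dθ( z' / sqrt(64 + z'^2) ) = 0,
so z' is constant. Integrating once:
    z(θ) = a θ + b,
a helix on the cylinder (a straight line when the cylinder is unrolled). The constants a, b are determined by the endpoint conditions.
With endpoint conditions z(0) = 3 and z(π) = 7: from z(0) = b we get b = 3, and a·π + 3 = 7 gives a = 4/π, so
    z(θ) = (4/π) θ + 3.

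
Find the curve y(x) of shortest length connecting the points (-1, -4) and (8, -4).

Arc-length functional: J[y] = ∫ sqrt(1 + (y')^2) dx.
Lagrangian L = sqrt(1 + (y')^2) has no explicit y dependence, so ∂L/∂y = 0 and the Euler-Lagrange equation gives
    d/dx( y' / sqrt(1 + (y')^2) ) = 0  ⇒  y' / sqrt(1 + (y')^2) = const.
Hence y' is constant, so y(x) is affine.
Fitting the endpoints (-1, -4) and (8, -4):
    slope m = ((-4) − (-4)) / (8 − (-1)) = 0,
    intercept c = (-4) − m·(-1) = -4.
Extremal: y(x) = -4.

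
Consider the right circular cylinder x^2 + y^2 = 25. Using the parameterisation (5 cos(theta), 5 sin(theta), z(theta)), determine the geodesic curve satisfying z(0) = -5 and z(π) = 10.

Parameterise the cylinder of radius R = 5 as
    r(θ) = (5 cos θ, 5 sin θ, z(θ)).
The arc-length element is
    ds = sqrt(25 + (dz/dθ)^2) dθ,
so the Lagrangian is L = sqrt(25 + z'^2).
L depends on z' only, not on z or θ, so ∂L/∂z = 0 and
    ∂L/∂z' = z' / sqrt(25 + z'^2).
The Euler-Lagrange equation gives
    d/dθ( z' / sqrt(25 + z'^2) ) = 0,
so z' is constant. Integrating once:
    z(θ) = a θ + b,
a helix on the cylinder (a straight line when the cylinder is unrolled). The constants a, b are determined by the endpoint conditions.
With endpoint conditions z(0) = -5 and z(π) = 10: from z(0) = b we get b = -5, and a·π + -5 = 10 gives a = 15/π, so
    z(θ) = (15/π) θ − 5.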